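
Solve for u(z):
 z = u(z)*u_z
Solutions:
 u(z) = -sqrt(C1 + z^2)
 u(z) = sqrt(C1 + z^2)


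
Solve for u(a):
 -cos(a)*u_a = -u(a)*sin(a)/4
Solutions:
 u(a) = C1/cos(a)^(1/4)


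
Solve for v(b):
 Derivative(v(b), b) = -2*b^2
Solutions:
 v(b) = C1 - 2*b^3/3


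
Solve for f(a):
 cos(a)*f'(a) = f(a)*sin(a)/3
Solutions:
 f(a) = C1/cos(a)^(1/3)


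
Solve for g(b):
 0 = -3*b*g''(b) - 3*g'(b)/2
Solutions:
 g(b) = C1 + C2*sqrt(b)


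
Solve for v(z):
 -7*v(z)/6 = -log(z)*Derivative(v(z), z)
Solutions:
 v(z) = C1*exp(7*li(z)/6)


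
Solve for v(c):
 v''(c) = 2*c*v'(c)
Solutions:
 v(c) = C1 + C2*erfi(c)


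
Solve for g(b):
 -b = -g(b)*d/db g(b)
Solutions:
 g(b) = -sqrt(C1 + b^2)
 g(b) = sqrt(C1 + b^2)


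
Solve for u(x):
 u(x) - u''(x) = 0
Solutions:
 u(x) = C1*exp(-x) + C2*exp(x)


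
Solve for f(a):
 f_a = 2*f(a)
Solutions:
 f(a) = C1*exp(2*a)


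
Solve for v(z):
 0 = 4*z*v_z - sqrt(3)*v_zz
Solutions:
 v(z) = C1 + C2*erfi(sqrt(2)*3^(3/4)*z/3)


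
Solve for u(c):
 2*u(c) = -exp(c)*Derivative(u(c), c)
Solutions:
 u(c) = C1*exp(2*exp(-c))


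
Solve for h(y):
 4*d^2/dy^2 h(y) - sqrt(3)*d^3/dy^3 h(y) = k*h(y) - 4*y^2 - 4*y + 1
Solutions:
 h(y) = C1*exp(y*(2^(2/3)*sqrt(3)*(81*k + sqrt((81*k - 128)^2 - 16384) - 128)^(1/3) - 3*2^(2/3)*I*(81*k + sqrt((81*k - 128)^2 - 16384) - 128)^(1/3) + 16*sqrt(3) - 384*2^(1/3)/((-sqrt(3) + 3*I)*(81*k + sqrt((81*k - 128)^2 - 16384) - 128)^(1/3)))/36) + C2*exp(y*(2^(2/3)*sqrt(3)*(81*k + sqrt((81*k - 128)^2 - 16384) - 128)^(1/3) + 3*2^(2/3)*I*(81*k + sqrt((81*k - 128)^2 - 16384) - 128)^(1/3) + 16*sqrt(3) + 384*2^(1/3)/((sqrt(3) + 3*I)*(81*k + sqrt((81*k - 128)^2 - 16384) - 128)^(1/3)))/36) + C3*exp(sqrt(3)*y*(-2^(2/3)*(81*k + sqrt((81*k - 128)^2 - 16384) - 128)^(1/3) + 8 - 32*2^(1/3)/(81*k + sqrt((81*k - 128)^2 - 16384) - 128)^(1/3))/18) + 4*y^2/k + 4*y/k - 1/k + 32/k^2


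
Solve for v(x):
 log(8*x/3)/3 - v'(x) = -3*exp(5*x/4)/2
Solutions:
 v(x) = C1 + x*log(x)/3 + x*(-log(3)/3 - 1/3 + log(2)) + 6*exp(5*x/4)/5


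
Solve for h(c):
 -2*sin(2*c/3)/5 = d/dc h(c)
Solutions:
 h(c) = C1 + 3*cos(2*c/3)/5


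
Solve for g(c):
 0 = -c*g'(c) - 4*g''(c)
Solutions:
 g(c) = C1 + C2*erf(sqrt(2)*c/4)


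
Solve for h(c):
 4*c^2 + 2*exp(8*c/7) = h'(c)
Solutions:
 h(c) = C1 + 4*c^3/3 + 7*exp(8*c/7)/4


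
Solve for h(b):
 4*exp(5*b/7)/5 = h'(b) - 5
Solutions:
 h(b) = C1 + 5*b + 28*exp(5*b/7)/25


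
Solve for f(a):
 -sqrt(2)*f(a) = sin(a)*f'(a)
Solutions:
 f(a) = C1*(cos(a) + 1)^(sqrt(2)/2)/(cos(a) - 1)^(sqrt(2)/2)


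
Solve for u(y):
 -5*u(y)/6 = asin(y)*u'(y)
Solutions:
 u(y) = C1*exp(-5*Integral(1/asin(y), y)/6)


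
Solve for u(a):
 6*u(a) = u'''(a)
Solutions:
 u(a) = C3*exp(6^(1/3)*a) + (C1*sin(2^(1/3)*3^(5/6)*a/2) + C2*cos(2^(1/3)*3^(5/6)*a/2))*exp(-6^(1/3)*a/2)


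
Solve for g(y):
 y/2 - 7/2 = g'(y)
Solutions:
 g(y) = C1 + y^2/4 - 7*y/2


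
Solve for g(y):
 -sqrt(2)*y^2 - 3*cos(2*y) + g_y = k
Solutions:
 g(y) = C1 + k*y + sqrt(2)*y^3/3 + 3*sin(2*y)/2


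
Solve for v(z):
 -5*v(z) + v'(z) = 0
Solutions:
 v(z) = C1*exp(5*z)


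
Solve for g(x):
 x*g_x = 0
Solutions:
 g(x) = C1


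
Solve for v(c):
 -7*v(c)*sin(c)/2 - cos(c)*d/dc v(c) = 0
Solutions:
 v(c) = C1*cos(c)^(7/2)


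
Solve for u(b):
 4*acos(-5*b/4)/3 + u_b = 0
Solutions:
 u(b) = C1 - 4*b*acos(-5*b/4)/3 - 4*sqrt(16 - 25*b^2)/15


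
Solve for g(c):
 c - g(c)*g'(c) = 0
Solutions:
 g(c) = -sqrt(C1 + c^2)
 g(c) = sqrt(C1 + c^2)


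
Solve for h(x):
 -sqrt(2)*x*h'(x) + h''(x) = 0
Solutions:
 h(x) = C1 + C2*erfi(2^(3/4)*x/2)


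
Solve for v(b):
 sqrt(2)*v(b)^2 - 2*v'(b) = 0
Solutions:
 v(b) = -2/(C1 + sqrt(2)*b)


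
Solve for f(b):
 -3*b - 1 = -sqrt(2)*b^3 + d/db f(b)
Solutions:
 f(b) = C1 + sqrt(2)*b^4/4 - 3*b^2/2 - b


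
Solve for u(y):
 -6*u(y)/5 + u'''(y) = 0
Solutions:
 u(y) = C3*exp(5^(2/3)*6^(1/3)*y/5) + (C1*sin(2^(1/3)*3^(5/6)*5^(2/3)*y/10) + C2*cos(2^(1/3)*3^(5/6)*5^(2/3)*y/10))*exp(-5^(2/3)*6^(1/3)*y/10)


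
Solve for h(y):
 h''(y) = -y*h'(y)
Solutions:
 h(y) = C1 + C2*erf(sqrt(2)*y/2)


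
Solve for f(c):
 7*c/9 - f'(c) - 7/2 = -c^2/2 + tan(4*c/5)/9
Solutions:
 f(c) = C1 + c^3/6 + 7*c^2/18 - 7*c/2 + 5*log(cos(4*c/5))/36


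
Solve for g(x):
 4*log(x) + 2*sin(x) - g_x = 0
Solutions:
 g(x) = C1 + 4*x*log(x) - 4*x - 2*cos(x)


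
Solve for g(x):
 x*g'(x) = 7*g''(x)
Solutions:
 g(x) = C1 + C2*erfi(sqrt(14)*x/14)


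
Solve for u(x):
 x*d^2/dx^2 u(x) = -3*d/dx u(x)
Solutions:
 u(x) = C1 + C2/x^2


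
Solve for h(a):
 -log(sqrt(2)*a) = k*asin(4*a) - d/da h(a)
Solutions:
 h(a) = C1 + a*log(a) - a + a*log(2)/2 + k*(a*asin(4*a) + sqrt(1 - 16*a^2)/4)


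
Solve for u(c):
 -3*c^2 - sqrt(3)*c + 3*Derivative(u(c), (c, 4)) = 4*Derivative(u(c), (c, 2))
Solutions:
 u(c) = C1 + C2*c + C3*exp(-2*sqrt(3)*c/3) + C4*exp(2*sqrt(3)*c/3) - c^4/16 - sqrt(3)*c^3/24 - 9*c^2/16


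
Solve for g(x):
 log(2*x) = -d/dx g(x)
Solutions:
 g(x) = C1 - x*log(x) - x*log(2) + x


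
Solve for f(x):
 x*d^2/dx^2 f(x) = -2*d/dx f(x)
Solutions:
 f(x) = C1 + C2/x


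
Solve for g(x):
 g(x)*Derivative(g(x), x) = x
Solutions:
 g(x) = -sqrt(C1 + x^2)
 g(x) = sqrt(C1 + x^2)


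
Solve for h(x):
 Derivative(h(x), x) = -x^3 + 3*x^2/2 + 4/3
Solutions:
 h(x) = C1 - x^4/4 + x^3/2 + 4*x/3


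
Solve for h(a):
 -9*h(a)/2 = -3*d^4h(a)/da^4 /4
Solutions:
 h(a) = C1*exp(-6^(1/4)*a) + C2*exp(6^(1/4)*a) + C3*sin(6^(1/4)*a) + C4*cos(6^(1/4)*a)


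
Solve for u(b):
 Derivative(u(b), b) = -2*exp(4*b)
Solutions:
 u(b) = C1 - exp(4*b)/2


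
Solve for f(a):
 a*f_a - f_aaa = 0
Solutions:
 f(a) = C1 + Integral(C2*airyai(a) + C3*airybi(a), a)


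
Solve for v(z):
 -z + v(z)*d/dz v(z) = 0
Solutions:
 v(z) = -sqrt(C1 + z^2)
 v(z) = sqrt(C1 + z^2)


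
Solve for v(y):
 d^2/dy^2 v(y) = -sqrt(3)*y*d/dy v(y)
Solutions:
 v(y) = C1 + C2*erf(sqrt(2)*3^(1/4)*y/2)


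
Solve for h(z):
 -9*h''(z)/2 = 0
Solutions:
 h(z) = C1 + C2*z


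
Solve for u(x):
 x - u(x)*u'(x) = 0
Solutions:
 u(x) = -sqrt(C1 + x^2)
 u(x) = sqrt(C1 + x^2)


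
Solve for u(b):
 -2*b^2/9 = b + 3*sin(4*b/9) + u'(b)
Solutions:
 u(b) = C1 - 2*b^3/27 - b^2/2 + 27*cos(4*b/9)/4


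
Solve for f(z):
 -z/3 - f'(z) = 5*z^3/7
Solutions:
 f(z) = C1 - 5*z^4/28 - z^2/6


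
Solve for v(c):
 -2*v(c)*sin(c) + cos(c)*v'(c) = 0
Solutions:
 v(c) = C1/cos(c)^2


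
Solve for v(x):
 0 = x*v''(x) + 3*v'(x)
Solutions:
 v(x) = C1 + C2/x^2


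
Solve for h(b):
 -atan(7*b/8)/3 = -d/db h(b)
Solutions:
 h(b) = C1 + b*atan(7*b/8)/3 - 4*log(49*b^2 + 64)/21


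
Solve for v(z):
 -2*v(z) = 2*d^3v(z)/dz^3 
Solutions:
 v(z) = C3*exp(-z) + (C1*sin(sqrt(3)*z/2) + C2*cos(sqrt(3)*z/2))*exp(z/2)


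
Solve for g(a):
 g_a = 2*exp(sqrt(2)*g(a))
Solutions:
 g(a) = sqrt(2)*(2*log(-1/(C1 + 2*a)) - log(2))/4


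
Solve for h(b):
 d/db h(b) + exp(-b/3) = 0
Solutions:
 h(b) = C1 + 3*exp(-b/3)


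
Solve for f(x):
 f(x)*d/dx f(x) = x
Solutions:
 f(x) = -sqrt(C1 + x^2)
 f(x) = sqrt(C1 + x^2)


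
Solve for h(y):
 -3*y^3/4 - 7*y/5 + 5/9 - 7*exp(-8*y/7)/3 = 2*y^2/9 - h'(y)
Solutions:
 h(y) = C1 + 3*y^4/16 + 2*y^3/27 + 7*y^2/10 - 5*y/9 - 49*exp(-8*y/7)/24


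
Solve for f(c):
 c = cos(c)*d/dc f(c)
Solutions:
 f(c) = C1 + Integral(c/cos(c), c)


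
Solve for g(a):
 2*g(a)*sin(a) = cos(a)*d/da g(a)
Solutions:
 g(a) = C1/cos(a)^2


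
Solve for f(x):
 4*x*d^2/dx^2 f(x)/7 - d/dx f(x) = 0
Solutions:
 f(x) = C1 + C2*x^(11/4)


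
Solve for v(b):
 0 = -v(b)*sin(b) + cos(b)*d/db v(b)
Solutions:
 v(b) = C1/cos(b)


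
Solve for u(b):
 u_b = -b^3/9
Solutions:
 u(b) = C1 - b^4/36


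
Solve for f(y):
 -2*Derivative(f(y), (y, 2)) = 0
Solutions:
 f(y) = C1 + C2*y


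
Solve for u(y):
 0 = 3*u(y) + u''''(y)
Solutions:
 u(y) = (C1*sin(sqrt(2)*3^(1/4)*y/2) + C2*cos(sqrt(2)*3^(1/4)*y/2))*exp(-sqrt(2)*3^(1/4)*y/2) + (C3*sin(sqrt(2)*3^(1/4)*y/2) + C4*cos(sqrt(2)*3^(1/4)*y/2))*exp(sqrt(2)*3^(1/4)*y/2)


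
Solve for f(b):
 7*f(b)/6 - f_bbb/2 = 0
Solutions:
 f(b) = C3*exp(3^(2/3)*7^(1/3)*b/3) + (C1*sin(3^(1/6)*7^(1/3)*b/2) + C2*cos(3^(1/6)*7^(1/3)*b/2))*exp(-3^(2/3)*7^(1/3)*b/6)


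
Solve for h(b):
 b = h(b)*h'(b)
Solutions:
 h(b) = -sqrt(C1 + b^2)
 h(b) = sqrt(C1 + b^2)


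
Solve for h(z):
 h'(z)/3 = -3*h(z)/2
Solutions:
 h(z) = C1*exp(-9*z/2)


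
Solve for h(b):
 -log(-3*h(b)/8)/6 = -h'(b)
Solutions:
 -6*Integral(1/(log(-_y) - 3*log(2) + log(3)), (_y, h(b))) = C1 - b


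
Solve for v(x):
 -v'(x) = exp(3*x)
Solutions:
 v(x) = C1 - exp(3*x)/3


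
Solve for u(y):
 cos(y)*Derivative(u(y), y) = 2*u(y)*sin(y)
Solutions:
 u(y) = C1/cos(y)^2


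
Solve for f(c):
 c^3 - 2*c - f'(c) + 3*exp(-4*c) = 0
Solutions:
 f(c) = C1 + c^4/4 - c^2 - 3*exp(-4*c)/4


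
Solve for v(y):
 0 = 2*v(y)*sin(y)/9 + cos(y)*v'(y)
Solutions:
 v(y) = C1*cos(y)^(2/9)


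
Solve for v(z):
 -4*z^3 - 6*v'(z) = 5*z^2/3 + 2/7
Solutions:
 v(z) = C1 - z^4/6 - 5*z^3/54 - z/21


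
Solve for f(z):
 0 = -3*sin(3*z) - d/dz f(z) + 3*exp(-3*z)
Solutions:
 f(z) = C1 + cos(3*z) - exp(-3*z)


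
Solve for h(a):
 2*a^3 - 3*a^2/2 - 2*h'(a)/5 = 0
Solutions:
 h(a) = C1 + 5*a^4/4 - 5*a^3/4


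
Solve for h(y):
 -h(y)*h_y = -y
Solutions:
 h(y) = -sqrt(C1 + y^2)
 h(y) = sqrt(C1 + y^2)


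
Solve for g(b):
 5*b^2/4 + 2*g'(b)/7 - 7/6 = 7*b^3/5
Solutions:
 g(b) = C1 + 49*b^4/40 - 35*b^3/24 + 49*b/12


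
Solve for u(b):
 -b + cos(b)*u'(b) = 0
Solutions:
 u(b) = C1 + Integral(b/cos(b), b)


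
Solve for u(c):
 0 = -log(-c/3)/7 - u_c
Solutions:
 u(c) = C1 - c*log(-c)/7 + c*(1 + log(3))/7


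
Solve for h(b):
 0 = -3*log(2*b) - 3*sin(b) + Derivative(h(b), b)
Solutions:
 h(b) = C1 + 3*b*log(b) - 3*b + 3*b*log(2) - 3*cos(b)


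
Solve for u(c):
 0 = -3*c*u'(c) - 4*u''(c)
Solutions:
 u(c) = C1 + C2*erf(sqrt(6)*c/4)


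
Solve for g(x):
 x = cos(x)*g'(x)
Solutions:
 g(x) = C1 + Integral(x/cos(x), x)


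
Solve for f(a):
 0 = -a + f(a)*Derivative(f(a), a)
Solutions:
 f(a) = -sqrt(C1 + a^2)
 f(a) = sqrt(C1 + a^2)


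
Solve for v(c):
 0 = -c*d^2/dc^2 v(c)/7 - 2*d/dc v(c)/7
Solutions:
 v(c) = C1 + C2/c


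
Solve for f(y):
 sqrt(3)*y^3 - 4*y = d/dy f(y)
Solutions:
 f(y) = C1 + sqrt(3)*y^4/4 - 2*y^2


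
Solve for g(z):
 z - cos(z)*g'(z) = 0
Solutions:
 g(z) = C1 + Integral(z/cos(z), z)


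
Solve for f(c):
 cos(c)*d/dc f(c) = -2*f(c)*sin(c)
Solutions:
 f(c) = C1*cos(c)^2


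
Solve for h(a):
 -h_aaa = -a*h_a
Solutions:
 h(a) = C1 + Integral(C2*airyai(a) + C3*airybi(a), a)


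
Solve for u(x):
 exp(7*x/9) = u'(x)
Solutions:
 u(x) = C1 + 9*exp(7*x/9)/7


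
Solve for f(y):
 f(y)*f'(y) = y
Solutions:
 f(y) = -sqrt(C1 + y^2)
 f(y) = sqrt(C1 + y^2)


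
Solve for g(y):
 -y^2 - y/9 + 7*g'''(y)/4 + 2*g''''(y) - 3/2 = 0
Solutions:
 g(y) = C1 + C2*y + C3*y^2 + C4*exp(-7*y/8) + y^5/105 - 137*y^4/2646 + 3515*y^3/9261


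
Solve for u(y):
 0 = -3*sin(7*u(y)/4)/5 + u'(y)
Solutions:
 -3*y/5 + 2*log(cos(7*u(y)/4) - 1)/7 - 2*log(cos(7*u(y)/4) + 1)/7 = C1


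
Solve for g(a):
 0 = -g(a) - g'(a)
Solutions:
 g(a) = C1*exp(-a)


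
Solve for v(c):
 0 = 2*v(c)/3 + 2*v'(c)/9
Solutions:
 v(c) = C1*exp(-3*c)


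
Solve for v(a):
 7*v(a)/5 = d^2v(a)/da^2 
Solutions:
 v(a) = C1*exp(-sqrt(35)*a/5) + C2*exp(sqrt(35)*a/5)


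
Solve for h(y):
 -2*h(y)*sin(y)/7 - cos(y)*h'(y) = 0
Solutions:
 h(y) = C1*cos(y)^(2/7)


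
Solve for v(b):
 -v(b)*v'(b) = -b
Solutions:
 v(b) = -sqrt(C1 + b^2)
 v(b) = sqrt(C1 + b^2)


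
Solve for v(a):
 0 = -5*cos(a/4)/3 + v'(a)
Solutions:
 v(a) = C1 + 20*sin(a/4)/3


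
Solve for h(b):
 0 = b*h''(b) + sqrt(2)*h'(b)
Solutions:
 h(b) = C1 + C2*b^(1 - sqrt(2))


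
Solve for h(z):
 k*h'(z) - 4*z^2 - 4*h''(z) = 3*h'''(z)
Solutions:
 h(z) = C1 + C2*exp(z*(sqrt(3*k + 4) - 2)/3) + C3*exp(-z*(sqrt(3*k + 4) + 2)/3) + 4*z^3/(3*k) + 16*z^2/k^2 + 24*z/k^2 + 128*z/k^3


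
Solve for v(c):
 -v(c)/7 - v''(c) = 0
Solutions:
 v(c) = C1*sin(sqrt(7)*c/7) + C2*cos(sqrt(7)*c/7)


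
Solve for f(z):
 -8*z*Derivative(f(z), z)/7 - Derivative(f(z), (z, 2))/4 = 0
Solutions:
 f(z) = C1 + C2*erf(4*sqrt(7)*z/7)


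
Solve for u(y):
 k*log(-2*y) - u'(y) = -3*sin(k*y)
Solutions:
 u(y) = C1 + k*y*(log(-y) - 1) + k*y*log(2) + 3*Piecewise((-cos(k*y)/k, Ne(k, 0)), (0, True))


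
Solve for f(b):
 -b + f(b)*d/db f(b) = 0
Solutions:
 f(b) = -sqrt(C1 + b^2)
 f(b) = sqrt(C1 + b^2)


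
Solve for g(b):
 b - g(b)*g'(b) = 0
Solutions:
 g(b) = -sqrt(C1 + b^2)
 g(b) = sqrt(C1 + b^2)


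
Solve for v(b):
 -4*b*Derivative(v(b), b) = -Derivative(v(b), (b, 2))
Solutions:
 v(b) = C1 + C2*erfi(sqrt(2)*b)


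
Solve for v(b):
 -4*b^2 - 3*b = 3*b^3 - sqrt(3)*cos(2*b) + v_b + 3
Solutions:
 v(b) = C1 - 3*b^4/4 - 4*b^3/3 - 3*b^2/2 - 3*b + sqrt(3)*sin(2*b)/2


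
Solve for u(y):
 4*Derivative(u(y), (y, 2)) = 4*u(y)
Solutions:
 u(y) = C1*exp(-y) + C2*exp(y)


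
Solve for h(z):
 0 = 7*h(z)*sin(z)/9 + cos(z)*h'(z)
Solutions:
 h(z) = C1*cos(z)^(7/9)


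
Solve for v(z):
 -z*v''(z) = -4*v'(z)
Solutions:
 v(z) = C1 + C2*z^5


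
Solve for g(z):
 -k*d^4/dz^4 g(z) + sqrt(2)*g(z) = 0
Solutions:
 g(z) = C1*exp(-2^(1/8)*z*(1/k)^(1/4)) + C2*exp(2^(1/8)*z*(1/k)^(1/4)) + C3*exp(-2^(1/8)*I*z*(1/k)^(1/4)) + C4*exp(2^(1/8)*I*z*(1/k)^(1/4))


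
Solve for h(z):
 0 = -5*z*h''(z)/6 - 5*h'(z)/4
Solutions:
 h(z) = C1 + C2/sqrt(z)


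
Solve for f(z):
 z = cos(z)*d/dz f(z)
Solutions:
 f(z) = C1 + Integral(z/cos(z), z)


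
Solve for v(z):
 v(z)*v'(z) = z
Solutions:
 v(z) = -sqrt(C1 + z^2)
 v(z) = sqrt(C1 + z^2)


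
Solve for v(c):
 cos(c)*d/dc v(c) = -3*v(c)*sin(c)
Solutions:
 v(c) = C1*cos(c)^3


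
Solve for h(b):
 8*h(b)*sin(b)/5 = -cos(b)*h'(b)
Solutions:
 h(b) = C1*cos(b)^(8/5)


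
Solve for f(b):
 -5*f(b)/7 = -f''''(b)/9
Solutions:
 f(b) = C1*exp(-sqrt(3)*5^(1/4)*7^(3/4)*b/7) + C2*exp(sqrt(3)*5^(1/4)*7^(3/4)*b/7) + C3*sin(sqrt(3)*5^(1/4)*7^(3/4)*b/7) + C4*cos(sqrt(3)*5^(1/4)*7^(3/4)*b/7)


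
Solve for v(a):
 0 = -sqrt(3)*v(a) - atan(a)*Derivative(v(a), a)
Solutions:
 v(a) = C1*exp(-sqrt(3)*Integral(1/atan(a), a))


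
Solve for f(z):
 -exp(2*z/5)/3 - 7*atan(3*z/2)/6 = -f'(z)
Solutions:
 f(z) = C1 + 7*z*atan(3*z/2)/6 + 5*exp(2*z/5)/6 - 7*log(9*z^2 + 4)/18


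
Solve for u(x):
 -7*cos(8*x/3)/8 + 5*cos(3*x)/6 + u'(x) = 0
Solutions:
 u(x) = C1 + 21*sin(8*x/3)/64 - 5*sin(3*x)/18


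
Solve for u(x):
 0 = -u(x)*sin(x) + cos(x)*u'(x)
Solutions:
 u(x) = C1/cos(x)


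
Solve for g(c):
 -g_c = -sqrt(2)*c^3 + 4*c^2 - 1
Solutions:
 g(c) = C1 + sqrt(2)*c^4/4 - 4*c^3/3 + c


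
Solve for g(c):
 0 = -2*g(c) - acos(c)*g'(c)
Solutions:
 g(c) = C1*exp(-2*Integral(1/acos(c), c))


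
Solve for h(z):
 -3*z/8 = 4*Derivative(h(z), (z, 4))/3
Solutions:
 h(z) = C1 + C2*z + C3*z^2 + C4*z^3 - 3*z^5/1280


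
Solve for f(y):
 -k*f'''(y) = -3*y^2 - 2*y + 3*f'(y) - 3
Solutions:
 f(y) = C1 + C2*exp(-sqrt(3)*y*sqrt(-1/k)) + C3*exp(sqrt(3)*y*sqrt(-1/k)) - 2*k*y/3 + y^3/3 + y^2/3 + y


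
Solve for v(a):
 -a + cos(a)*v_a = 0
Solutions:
 v(a) = C1 + Integral(a/cos(a), a)


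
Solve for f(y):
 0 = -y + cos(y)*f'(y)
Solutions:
 f(y) = C1 + Integral(y/cos(y), y)


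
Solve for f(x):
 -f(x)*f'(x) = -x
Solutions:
 f(x) = -sqrt(C1 + x^2)
 f(x) = sqrt(C1 + x^2)


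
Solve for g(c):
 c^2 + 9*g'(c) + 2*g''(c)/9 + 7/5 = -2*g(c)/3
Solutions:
 g(c) = C1*exp(c*(-81 + sqrt(6513))/4) + C2*exp(-c*(sqrt(6513) + 81)/4) - 3*c^2/2 + 81*c/2 - 10957/20


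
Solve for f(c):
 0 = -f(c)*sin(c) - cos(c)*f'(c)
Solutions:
 f(c) = C1*cos(c)


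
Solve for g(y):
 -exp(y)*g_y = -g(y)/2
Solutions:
 g(y) = C1*exp(-exp(-y)/2)


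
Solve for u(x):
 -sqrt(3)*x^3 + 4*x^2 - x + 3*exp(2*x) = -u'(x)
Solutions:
 u(x) = C1 + sqrt(3)*x^4/4 - 4*x^3/3 + x^2/2 - 3*exp(2*x)/2


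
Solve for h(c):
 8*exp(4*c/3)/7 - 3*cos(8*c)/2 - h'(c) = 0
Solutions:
 h(c) = C1 + 6*exp(4*c/3)/7 - 3*sin(8*c)/16


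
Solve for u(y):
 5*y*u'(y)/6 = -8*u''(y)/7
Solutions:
 u(y) = C1 + C2*erf(sqrt(210)*y/24)


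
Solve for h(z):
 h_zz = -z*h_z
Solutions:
 h(z) = C1 + C2*erf(sqrt(2)*z/2)


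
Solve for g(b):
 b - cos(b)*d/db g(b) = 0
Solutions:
 g(b) = C1 + Integral(b/cos(b), b)


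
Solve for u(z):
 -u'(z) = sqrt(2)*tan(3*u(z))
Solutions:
 u(z) = -asin(C1*exp(-3*sqrt(2)*z))/3 + pi/3
 u(z) = asin(C1*exp(-3*sqrt(2)*z))/3


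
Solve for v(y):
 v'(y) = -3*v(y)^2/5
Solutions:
 v(y) = 5/(C1 + 3*y)


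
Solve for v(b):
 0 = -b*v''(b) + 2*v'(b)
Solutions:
 v(b) = C1 + C2*b^3


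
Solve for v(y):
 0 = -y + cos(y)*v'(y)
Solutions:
 v(y) = C1 + Integral(y/cos(y), y)


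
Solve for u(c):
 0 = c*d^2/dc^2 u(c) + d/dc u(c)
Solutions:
 u(c) = C1 + C2*log(c)


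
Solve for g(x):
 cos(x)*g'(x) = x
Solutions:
 g(x) = C1 + Integral(x/cos(x), x)


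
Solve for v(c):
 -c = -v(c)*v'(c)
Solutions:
 v(c) = -sqrt(C1 + c^2)
 v(c) = sqrt(C1 + c^2)


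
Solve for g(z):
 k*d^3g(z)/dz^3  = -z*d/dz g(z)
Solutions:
 g(z) = C1 + Integral(C2*airyai(z*(-1/k)^(1/3)) + C3*airybi(z*(-1/k)^(1/3)), z)


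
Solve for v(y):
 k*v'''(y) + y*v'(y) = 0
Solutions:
 v(y) = C1 + Integral(C2*airyai(y*(-1/k)^(1/3)) + C3*airybi(y*(-1/k)^(1/3)), y)


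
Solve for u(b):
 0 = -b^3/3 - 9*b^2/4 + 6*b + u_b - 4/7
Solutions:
 u(b) = C1 + b^4/12 + 3*b^3/4 - 3*b^2 + 4*b/7


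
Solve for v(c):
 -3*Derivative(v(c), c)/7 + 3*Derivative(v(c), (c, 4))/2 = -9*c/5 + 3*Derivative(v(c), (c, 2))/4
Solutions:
 v(c) = C1 + C2*exp(-c*(7*252^(1/3)/(sqrt(1002) + 36)^(1/3) + 294^(1/3)*(sqrt(1002) + 36)^(1/3))/84)*sin(3^(1/6)*c*(-3^(2/3)*98^(1/3)*(sqrt(1002) + 36)^(1/3) + 21*28^(1/3)/(sqrt(1002) + 36)^(1/3))/84) + C3*exp(-c*(7*252^(1/3)/(sqrt(1002) + 36)^(1/3) + 294^(1/3)*(sqrt(1002) + 36)^(1/3))/84)*cos(3^(1/6)*c*(-3^(2/3)*98^(1/3)*(sqrt(1002) + 36)^(1/3) + 21*28^(1/3)/(sqrt(1002) + 36)^(1/3))/84) + C4*exp(c*(7*252^(1/3)/(sqrt(1002) + 36)^(1/3) + 294^(1/3)*(sqrt(1002) + 36)^(1/3))/42) + 21*c^2/10 - 147*c/20


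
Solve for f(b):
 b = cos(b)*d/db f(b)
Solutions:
 f(b) = C1 + Integral(b/cos(b), b)


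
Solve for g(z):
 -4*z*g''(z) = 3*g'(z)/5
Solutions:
 g(z) = C1 + C2*z^(17/20)


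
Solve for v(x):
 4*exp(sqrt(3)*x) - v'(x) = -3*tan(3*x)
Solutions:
 v(x) = C1 + 4*sqrt(3)*exp(sqrt(3)*x)/3 - log(cos(3*x))


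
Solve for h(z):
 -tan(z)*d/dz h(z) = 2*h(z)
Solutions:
 h(z) = C1/sin(z)^2


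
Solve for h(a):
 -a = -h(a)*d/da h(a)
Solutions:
 h(a) = -sqrt(C1 + a^2)
 h(a) = sqrt(C1 + a^2)


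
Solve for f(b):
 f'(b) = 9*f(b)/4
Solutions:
 f(b) = C1*exp(9*b/4)


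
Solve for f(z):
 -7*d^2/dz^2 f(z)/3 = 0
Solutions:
 f(z) = C1 + C2*z


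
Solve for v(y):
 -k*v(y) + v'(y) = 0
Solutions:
 v(y) = C1*exp(k*y)


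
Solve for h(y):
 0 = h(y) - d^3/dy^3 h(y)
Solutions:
 h(y) = C3*exp(y) + (C1*sin(sqrt(3)*y/2) + C2*cos(sqrt(3)*y/2))*exp(-y/2)


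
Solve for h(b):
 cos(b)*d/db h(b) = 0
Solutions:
 h(b) = C1


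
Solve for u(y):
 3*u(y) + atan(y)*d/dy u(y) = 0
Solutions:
 u(y) = C1*exp(-3*Integral(1/atan(y), y))


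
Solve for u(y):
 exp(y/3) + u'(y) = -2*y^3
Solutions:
 u(y) = C1 - y^4/2 - 3*exp(y/3)


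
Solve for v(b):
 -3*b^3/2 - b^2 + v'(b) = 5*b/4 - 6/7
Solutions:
 v(b) = C1 + 3*b^4/8 + b^3/3 + 5*b^2/8 - 6*b/7


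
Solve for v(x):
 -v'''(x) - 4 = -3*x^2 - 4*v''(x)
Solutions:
 v(x) = C1 + C2*x + C3*exp(4*x) - x^4/16 - x^3/16 + 29*x^2/64


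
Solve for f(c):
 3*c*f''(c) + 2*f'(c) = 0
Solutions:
 f(c) = C1 + C2*c^(1/3)


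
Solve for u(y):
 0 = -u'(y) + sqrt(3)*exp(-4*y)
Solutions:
 u(y) = C1 - sqrt(3)*exp(-4*y)/4


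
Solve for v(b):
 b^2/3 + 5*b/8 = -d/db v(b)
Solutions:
 v(b) = C1 - b^3/9 - 5*b^2/16


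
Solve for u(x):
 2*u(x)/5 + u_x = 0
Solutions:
 u(x) = C1*exp(-2*x/5)


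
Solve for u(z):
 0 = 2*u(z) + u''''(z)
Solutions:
 u(z) = (C1*sin(2^(3/4)*z/2) + C2*cos(2^(3/4)*z/2))*exp(-2^(3/4)*z/2) + (C3*sin(2^(3/4)*z/2) + C4*cos(2^(3/4)*z/2))*exp(2^(3/4)*z/2)


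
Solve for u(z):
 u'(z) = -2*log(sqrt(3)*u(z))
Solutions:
 Integral(1/(2*log(_y) + log(3)), (_y, u(z))) = C1 - z


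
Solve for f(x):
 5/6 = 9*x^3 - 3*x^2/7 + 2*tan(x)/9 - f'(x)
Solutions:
 f(x) = C1 + 9*x^4/4 - x^3/7 - 5*x/6 - 2*log(cos(x))/9


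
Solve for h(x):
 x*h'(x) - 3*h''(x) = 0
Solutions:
 h(x) = C1 + C2*erfi(sqrt(6)*x/6)


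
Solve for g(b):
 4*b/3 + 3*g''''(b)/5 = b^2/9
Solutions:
 g(b) = C1 + C2*b + C3*b^2 + C4*b^3 + b^6/1944 - b^5/54


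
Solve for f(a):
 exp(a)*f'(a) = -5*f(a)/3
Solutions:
 f(a) = C1*exp(5*exp(-a)/3)


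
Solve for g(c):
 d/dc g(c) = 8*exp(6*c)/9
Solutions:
 g(c) = C1 + 4*exp(6*c)/27


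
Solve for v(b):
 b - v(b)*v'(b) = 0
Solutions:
 v(b) = -sqrt(C1 + b^2)
 v(b) = sqrt(C1 + b^2)


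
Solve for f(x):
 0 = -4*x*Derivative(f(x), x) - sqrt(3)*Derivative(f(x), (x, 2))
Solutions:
 f(x) = C1 + C2*erf(sqrt(2)*3^(3/4)*x/3)


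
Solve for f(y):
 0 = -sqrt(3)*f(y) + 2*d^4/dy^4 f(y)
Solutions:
 f(y) = C1*exp(-2^(3/4)*3^(1/8)*y/2) + C2*exp(2^(3/4)*3^(1/8)*y/2) + C3*sin(2^(3/4)*3^(1/8)*y/2) + C4*cos(2^(3/4)*3^(1/8)*y/2)


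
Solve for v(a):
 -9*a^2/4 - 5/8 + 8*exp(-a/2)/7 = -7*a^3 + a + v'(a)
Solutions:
 v(a) = C1 + 7*a^4/4 - 3*a^3/4 - a^2/2 - 5*a/8 - 16*exp(-a/2)/7


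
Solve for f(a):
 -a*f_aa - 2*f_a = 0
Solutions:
 f(a) = C1 + C2/a


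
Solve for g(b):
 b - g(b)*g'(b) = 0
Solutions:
 g(b) = -sqrt(C1 + b^2)
 g(b) = sqrt(C1 + b^2)


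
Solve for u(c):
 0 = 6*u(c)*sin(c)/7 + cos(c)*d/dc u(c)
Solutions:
 u(c) = C1*cos(c)^(6/7)


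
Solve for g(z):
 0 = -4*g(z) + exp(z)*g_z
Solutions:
 g(z) = C1*exp(-4*exp(-z))


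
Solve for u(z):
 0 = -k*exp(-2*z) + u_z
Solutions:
 u(z) = C1 - k*exp(-2*z)/2


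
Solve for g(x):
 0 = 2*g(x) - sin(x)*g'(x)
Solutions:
 g(x) = C1*(cos(x) - 1)/(cos(x) + 1)


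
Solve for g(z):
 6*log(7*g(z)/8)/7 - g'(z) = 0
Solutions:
 7*Integral(1/(-log(_y) - log(7) + 3*log(2)), (_y, g(z)))/6 = C1 - z


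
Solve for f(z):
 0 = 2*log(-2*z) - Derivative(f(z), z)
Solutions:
 f(z) = C1 + 2*z*log(-z) + 2*z*(-1 + log(2))


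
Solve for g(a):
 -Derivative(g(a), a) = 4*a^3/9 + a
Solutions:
 g(a) = C1 - a^4/9 - a^2/2


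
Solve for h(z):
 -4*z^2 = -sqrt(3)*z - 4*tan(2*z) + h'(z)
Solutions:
 h(z) = C1 - 4*z^3/3 + sqrt(3)*z^2/2 - 2*log(cos(2*z))


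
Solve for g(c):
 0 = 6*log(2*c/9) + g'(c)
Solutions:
 g(c) = C1 - 6*c*log(c) + 6*c + c*log(531441/64)


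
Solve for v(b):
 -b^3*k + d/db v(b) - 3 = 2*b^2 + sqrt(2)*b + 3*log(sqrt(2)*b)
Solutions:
 v(b) = C1 + b^4*k/4 + 2*b^3/3 + sqrt(2)*b^2/2 + 3*b*log(b) + 3*b*log(2)/2


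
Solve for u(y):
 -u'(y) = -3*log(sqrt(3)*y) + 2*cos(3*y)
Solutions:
 u(y) = C1 + 3*y*log(y) - 3*y + 3*y*log(3)/2 - 2*sin(3*y)/3


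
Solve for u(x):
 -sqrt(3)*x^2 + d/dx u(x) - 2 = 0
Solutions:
 u(x) = C1 + sqrt(3)*x^3/3 + 2*x


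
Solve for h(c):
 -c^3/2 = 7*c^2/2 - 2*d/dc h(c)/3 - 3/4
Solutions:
 h(c) = C1 + 3*c^4/16 + 7*c^3/4 - 9*c/8


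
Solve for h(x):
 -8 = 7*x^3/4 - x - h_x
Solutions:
 h(x) = C1 + 7*x^4/16 - x^2/2 + 8*x


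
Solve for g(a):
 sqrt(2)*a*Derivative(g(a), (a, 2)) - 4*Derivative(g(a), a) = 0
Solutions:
 g(a) = C1 + C2*a^(1 + 2*sqrt(2))


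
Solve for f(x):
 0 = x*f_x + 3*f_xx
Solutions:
 f(x) = C1 + C2*erf(sqrt(6)*x/6)


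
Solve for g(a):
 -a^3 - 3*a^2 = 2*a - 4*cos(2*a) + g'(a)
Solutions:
 g(a) = C1 - a^4/4 - a^3 - a^2 + 2*sin(2*a)


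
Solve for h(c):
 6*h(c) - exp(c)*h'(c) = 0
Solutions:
 h(c) = C1*exp(-6*exp(-c))


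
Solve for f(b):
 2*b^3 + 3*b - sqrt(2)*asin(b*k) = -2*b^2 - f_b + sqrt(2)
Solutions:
 f(b) = C1 - b^4/2 - 2*b^3/3 - 3*b^2/2 + sqrt(2)*b + sqrt(2)*Piecewise((b*asin(b*k) + sqrt(-b^2*k^2 + 1)/k, Ne(k, 0)), (0, True))


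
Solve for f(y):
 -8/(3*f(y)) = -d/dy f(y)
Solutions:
 f(y) = -sqrt(C1 + 48*y)/3
 f(y) = sqrt(C1 + 48*y)/3


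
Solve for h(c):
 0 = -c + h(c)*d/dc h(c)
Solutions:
 h(c) = -sqrt(C1 + c^2)
 h(c) = sqrt(C1 + c^2)


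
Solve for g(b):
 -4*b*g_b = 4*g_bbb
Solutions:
 g(b) = C1 + Integral(C2*airyai(-b) + C3*airybi(-b), b)


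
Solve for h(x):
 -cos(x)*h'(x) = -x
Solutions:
 h(x) = C1 + Integral(x/cos(x), x)


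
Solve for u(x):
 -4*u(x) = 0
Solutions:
 u(x) = 0


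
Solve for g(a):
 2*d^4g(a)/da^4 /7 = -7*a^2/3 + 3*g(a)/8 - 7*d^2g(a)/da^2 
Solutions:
 g(a) = C1*exp(-a*sqrt(-49 + sqrt(2422))/2) + C2*exp(a*sqrt(-49 + sqrt(2422))/2) + C3*sin(a*sqrt(49 + sqrt(2422))/2) + C4*cos(a*sqrt(49 + sqrt(2422))/2) + 56*a^2/9 + 6272/27


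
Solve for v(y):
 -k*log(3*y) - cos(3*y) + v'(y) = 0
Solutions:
 v(y) = C1 + k*y*(log(y) - 1) + k*y*log(3) + sin(3*y)/3


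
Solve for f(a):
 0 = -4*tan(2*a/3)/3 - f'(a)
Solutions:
 f(a) = C1 + 2*log(cos(2*a/3))


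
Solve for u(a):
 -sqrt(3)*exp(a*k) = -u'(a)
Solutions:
 u(a) = C1 + sqrt(3)*exp(a*k)/k


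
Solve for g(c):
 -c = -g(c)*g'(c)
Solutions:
 g(c) = -sqrt(C1 + c^2)
 g(c) = sqrt(C1 + c^2)


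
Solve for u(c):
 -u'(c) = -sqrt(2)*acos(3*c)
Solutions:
 u(c) = C1 + sqrt(2)*(c*acos(3*c) - sqrt(1 - 9*c^2)/3)


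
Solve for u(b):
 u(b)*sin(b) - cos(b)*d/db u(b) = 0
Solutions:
 u(b) = C1/cos(b)


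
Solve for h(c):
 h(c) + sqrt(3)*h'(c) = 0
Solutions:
 h(c) = C1*exp(-sqrt(3)*c/3)


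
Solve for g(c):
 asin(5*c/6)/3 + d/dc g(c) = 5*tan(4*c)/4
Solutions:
 g(c) = C1 - c*asin(5*c/6)/3 - sqrt(36 - 25*c^2)/15 - 5*log(cos(4*c))/16


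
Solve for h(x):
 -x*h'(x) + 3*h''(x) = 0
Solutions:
 h(x) = C1 + C2*erfi(sqrt(6)*x/6)


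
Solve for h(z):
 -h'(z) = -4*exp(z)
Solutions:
 h(z) = C1 + 4*exp(z)


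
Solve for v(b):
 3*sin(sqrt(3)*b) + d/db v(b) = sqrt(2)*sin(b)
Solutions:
 v(b) = C1 - sqrt(2)*cos(b) + sqrt(3)*cos(sqrt(3)*b)


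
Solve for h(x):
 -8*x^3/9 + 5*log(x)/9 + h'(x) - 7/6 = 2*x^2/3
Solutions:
 h(x) = C1 + 2*x^4/9 + 2*x^3/9 - 5*x*log(x)/9 + 31*x/18


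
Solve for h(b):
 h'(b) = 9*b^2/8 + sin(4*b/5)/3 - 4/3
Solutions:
 h(b) = C1 + 3*b^3/8 - 4*b/3 - 5*cos(4*b/5)/12


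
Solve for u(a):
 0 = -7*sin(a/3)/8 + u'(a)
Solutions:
 u(a) = C1 - 21*cos(a/3)/8


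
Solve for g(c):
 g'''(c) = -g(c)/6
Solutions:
 g(c) = C3*exp(-6^(2/3)*c/6) + (C1*sin(2^(2/3)*3^(1/6)*c/4) + C2*cos(2^(2/3)*3^(1/6)*c/4))*exp(6^(2/3)*c/12)


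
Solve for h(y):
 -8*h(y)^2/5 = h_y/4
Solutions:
 h(y) = 5/(C1 + 32*y)


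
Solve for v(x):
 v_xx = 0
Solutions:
 v(x) = C1 + C2*x


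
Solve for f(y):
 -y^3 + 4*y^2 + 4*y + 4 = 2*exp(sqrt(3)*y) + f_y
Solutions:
 f(y) = C1 - y^4/4 + 4*y^3/3 + 2*y^2 + 4*y - 2*sqrt(3)*exp(sqrt(3)*y)/3


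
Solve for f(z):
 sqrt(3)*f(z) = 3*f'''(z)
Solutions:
 f(z) = C3*exp(3^(5/6)*z/3) + (C1*sin(3^(1/3)*z/2) + C2*cos(3^(1/3)*z/2))*exp(-3^(5/6)*z/6)


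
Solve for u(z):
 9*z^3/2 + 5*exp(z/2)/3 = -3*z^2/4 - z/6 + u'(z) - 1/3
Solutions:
 u(z) = C1 + 9*z^4/8 + z^3/4 + z^2/12 + z/3 + 10*exp(z/2)/3


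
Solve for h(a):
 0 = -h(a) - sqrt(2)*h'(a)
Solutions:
 h(a) = C1*exp(-sqrt(2)*a/2)


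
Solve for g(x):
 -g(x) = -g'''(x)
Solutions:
 g(x) = C3*exp(x) + (C1*sin(sqrt(3)*x/2) + C2*cos(sqrt(3)*x/2))*exp(-x/2)


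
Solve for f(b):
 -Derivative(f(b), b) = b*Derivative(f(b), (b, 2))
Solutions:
 f(b) = C1 + C2*log(b)


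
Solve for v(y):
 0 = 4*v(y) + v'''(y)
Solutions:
 v(y) = C3*exp(-2^(2/3)*y) + (C1*sin(2^(2/3)*sqrt(3)*y/2) + C2*cos(2^(2/3)*sqrt(3)*y/2))*exp(2^(2/3)*y/2)


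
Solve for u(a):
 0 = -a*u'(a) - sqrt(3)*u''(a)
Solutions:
 u(a) = C1 + C2*erf(sqrt(2)*3^(3/4)*a/6)


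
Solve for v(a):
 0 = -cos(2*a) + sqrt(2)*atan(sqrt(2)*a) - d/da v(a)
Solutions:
 v(a) = C1 + sqrt(2)*(a*atan(sqrt(2)*a) - sqrt(2)*log(2*a^2 + 1)/4) - sin(2*a)/2


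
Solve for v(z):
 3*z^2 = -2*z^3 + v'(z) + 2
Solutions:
 v(z) = C1 + z^4/2 + z^3 - 2*z


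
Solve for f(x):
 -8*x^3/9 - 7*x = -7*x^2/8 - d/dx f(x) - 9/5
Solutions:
 f(x) = C1 + 2*x^4/9 - 7*x^3/24 + 7*x^2/2 - 9*x/5


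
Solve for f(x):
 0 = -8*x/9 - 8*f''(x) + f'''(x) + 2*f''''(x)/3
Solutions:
 f(x) = C1 + C2*x + C3*exp(x*(-3 + sqrt(201))/4) + C4*exp(-x*(3 + sqrt(201))/4) - x^3/54 - x^2/144


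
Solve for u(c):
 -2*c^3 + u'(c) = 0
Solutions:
 u(c) = C1 + c^4/2


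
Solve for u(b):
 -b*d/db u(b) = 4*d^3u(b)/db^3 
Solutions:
 u(b) = C1 + Integral(C2*airyai(-2^(1/3)*b/2) + C3*airybi(-2^(1/3)*b/2), b)


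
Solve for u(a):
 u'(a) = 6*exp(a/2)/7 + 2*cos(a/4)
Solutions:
 u(a) = C1 + 12*exp(a/2)/7 + 8*sin(a/4)


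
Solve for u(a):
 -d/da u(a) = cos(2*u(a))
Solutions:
 u(a) = -asin((C1 + exp(4*a))/(C1 - exp(4*a)))/2 + pi/2
 u(a) = asin((C1 + exp(4*a))/(C1 - exp(4*a)))/2


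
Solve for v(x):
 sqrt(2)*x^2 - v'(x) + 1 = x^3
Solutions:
 v(x) = C1 - x^4/4 + sqrt(2)*x^3/3 + x


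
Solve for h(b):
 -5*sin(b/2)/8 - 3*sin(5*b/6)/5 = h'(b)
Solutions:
 h(b) = C1 + 5*cos(b/2)/4 + 18*cos(5*b/6)/25


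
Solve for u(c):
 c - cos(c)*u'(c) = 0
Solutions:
 u(c) = C1 + Integral(c/cos(c), c)


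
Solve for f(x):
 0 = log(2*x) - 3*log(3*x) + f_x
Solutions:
 f(x) = C1 + 2*x*log(x) - 2*x + x*log(27/2)


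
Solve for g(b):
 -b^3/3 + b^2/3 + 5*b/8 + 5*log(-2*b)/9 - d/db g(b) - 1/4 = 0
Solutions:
 g(b) = C1 - b^4/12 + b^3/9 + 5*b^2/16 + 5*b*log(-b)/9 + b*(-29 + 20*log(2))/36


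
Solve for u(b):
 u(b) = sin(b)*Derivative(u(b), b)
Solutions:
 u(b) = C1*sqrt(cos(b) - 1)/sqrt(cos(b) + 1)


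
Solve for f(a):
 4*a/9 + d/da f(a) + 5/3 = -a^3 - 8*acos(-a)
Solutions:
 f(a) = C1 - a^4/4 - 2*a^2/9 - 8*a*acos(-a) - 5*a/3 - 8*sqrt(1 - a^2)


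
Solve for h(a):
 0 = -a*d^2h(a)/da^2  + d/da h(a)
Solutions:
 h(a) = C1 + C2*a^2


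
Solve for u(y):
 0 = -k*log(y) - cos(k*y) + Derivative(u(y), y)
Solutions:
 u(y) = C1 + k*y*(log(y) - 1) + Piecewise((sin(k*y)/k, Ne(k, 0)), (y, True))


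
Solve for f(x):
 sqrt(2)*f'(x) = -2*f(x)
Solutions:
 f(x) = C1*exp(-sqrt(2)*x)


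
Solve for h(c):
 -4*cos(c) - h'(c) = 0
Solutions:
 h(c) = C1 - 4*sin(c)


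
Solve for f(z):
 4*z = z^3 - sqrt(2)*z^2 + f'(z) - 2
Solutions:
 f(z) = C1 - z^4/4 + sqrt(2)*z^3/3 + 2*z^2 + 2*z


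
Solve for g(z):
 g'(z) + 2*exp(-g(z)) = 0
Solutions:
 g(z) = log(C1 - 2*z)


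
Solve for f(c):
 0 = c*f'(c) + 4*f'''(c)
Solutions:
 f(c) = C1 + Integral(C2*airyai(-2^(1/3)*c/2) + C3*airybi(-2^(1/3)*c/2), c)


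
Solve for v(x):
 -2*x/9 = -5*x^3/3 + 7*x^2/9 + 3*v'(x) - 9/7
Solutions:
 v(x) = C1 + 5*x^4/36 - 7*x^3/81 - x^2/27 + 3*x/7


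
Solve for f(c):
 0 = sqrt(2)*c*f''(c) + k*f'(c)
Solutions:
 f(c) = C1 + c^(-sqrt(2)*re(k)/2 + 1)*(C2*sin(sqrt(2)*log(c)*Abs(im(k))/2) + C3*cos(sqrt(2)*log(c)*im(k)/2))


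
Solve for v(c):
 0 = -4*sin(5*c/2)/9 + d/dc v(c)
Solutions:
 v(c) = C1 - 8*cos(5*c/2)/45


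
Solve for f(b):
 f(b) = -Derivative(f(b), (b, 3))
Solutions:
 f(b) = C3*exp(-b) + (C1*sin(sqrt(3)*b/2) + C2*cos(sqrt(3)*b/2))*exp(b/2)


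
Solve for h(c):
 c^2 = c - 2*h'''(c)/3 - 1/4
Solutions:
 h(c) = C1 + C2*c + C3*c^2 - c^5/40 + c^4/16 - c^3/16


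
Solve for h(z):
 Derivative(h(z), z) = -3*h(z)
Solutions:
 h(z) = C1*exp(-3*z)


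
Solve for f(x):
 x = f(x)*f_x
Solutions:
 f(x) = -sqrt(C1 + x^2)
 f(x) = sqrt(C1 + x^2)


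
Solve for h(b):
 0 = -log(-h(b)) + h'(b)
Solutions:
 -li(-h(b)) = C1 + b


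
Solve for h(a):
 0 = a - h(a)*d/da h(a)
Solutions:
 h(a) = -sqrt(C1 + a^2)
 h(a) = sqrt(C1 + a^2)


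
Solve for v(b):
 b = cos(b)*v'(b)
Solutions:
 v(b) = C1 + Integral(b/cos(b), b)


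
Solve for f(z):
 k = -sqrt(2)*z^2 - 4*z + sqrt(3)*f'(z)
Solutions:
 f(z) = C1 + sqrt(3)*k*z/3 + sqrt(6)*z^3/9 + 2*sqrt(3)*z^2/3


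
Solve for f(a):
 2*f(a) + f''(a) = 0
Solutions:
 f(a) = C1*sin(sqrt(2)*a) + C2*cos(sqrt(2)*a)


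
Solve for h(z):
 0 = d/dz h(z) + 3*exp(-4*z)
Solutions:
 h(z) = C1 + 3*exp(-4*z)/4


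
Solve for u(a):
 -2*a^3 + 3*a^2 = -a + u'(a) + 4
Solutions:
 u(a) = C1 - a^4/2 + a^3 + a^2/2 - 4*a


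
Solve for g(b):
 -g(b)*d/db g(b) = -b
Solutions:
 g(b) = -sqrt(C1 + b^2)
 g(b) = sqrt(C1 + b^2)


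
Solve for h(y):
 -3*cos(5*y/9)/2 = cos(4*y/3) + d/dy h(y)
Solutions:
 h(y) = C1 - 27*sin(5*y/9)/10 - 3*sin(4*y/3)/4


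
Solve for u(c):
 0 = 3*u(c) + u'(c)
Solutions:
 u(c) = C1*exp(-3*c)


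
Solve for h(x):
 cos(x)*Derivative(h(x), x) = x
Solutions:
 h(x) = C1 + Integral(x/cos(x), x)


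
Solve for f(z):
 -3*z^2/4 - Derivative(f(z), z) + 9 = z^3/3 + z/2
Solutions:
 f(z) = C1 - z^4/12 - z^3/4 - z^2/4 + 9*z


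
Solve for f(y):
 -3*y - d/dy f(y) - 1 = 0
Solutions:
 f(y) = C1 - 3*y^2/2 - y


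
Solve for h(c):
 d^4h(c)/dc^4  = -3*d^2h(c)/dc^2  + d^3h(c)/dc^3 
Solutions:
 h(c) = C1 + C2*c + (C3*sin(sqrt(11)*c/2) + C4*cos(sqrt(11)*c/2))*exp(c/2)


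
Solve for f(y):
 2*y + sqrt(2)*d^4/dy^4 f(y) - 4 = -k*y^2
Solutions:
 f(y) = C1 + C2*y + C3*y^2 + C4*y^3 - sqrt(2)*k*y^6/720 - sqrt(2)*y^5/120 + sqrt(2)*y^4/12


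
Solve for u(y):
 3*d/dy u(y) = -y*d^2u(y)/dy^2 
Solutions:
 u(y) = C1 + C2/y^2


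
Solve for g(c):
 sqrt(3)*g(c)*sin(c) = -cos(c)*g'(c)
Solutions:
 g(c) = C1*cos(c)^(sqrt(3))


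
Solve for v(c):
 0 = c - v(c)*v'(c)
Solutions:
 v(c) = -sqrt(C1 + c^2)
 v(c) = sqrt(C1 + c^2)


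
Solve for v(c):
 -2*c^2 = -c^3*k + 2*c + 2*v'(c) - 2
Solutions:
 v(c) = C1 + c^4*k/8 - c^3/3 - c^2/2 + c


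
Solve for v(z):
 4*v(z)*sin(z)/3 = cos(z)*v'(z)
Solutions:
 v(z) = C1/cos(z)^(4/3)


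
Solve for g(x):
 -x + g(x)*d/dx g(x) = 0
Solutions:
 g(x) = -sqrt(C1 + x^2)
 g(x) = sqrt(C1 + x^2)


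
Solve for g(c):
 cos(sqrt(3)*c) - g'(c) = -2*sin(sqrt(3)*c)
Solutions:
 g(c) = C1 + sqrt(3)*sin(sqrt(3)*c)/3 - 2*sqrt(3)*cos(sqrt(3)*c)/3


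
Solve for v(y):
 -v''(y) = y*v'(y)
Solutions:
 v(y) = C1 + C2*erf(sqrt(2)*y/2)


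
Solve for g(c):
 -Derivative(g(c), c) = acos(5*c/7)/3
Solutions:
 g(c) = C1 - c*acos(5*c/7)/3 + sqrt(49 - 25*c^2)/15


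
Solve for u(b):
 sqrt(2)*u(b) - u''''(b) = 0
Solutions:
 u(b) = C1*exp(-2^(1/8)*b) + C2*exp(2^(1/8)*b) + C3*sin(2^(1/8)*b) + C4*cos(2^(1/8)*b)


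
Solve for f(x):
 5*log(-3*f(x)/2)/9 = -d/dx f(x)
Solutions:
 9*Integral(1/(log(-_y) - log(2) + log(3)), (_y, f(x)))/5 = C1 - x


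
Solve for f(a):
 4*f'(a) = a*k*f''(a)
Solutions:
 f(a) = C1 + a^(((re(k) + 4)*re(k) + im(k)^2)/(re(k)^2 + im(k)^2))*(C2*sin(4*log(a)*Abs(im(k))/(re(k)^2 + im(k)^2)) + C3*cos(4*log(a)*im(k)/(re(k)^2 + im(k)^2)))


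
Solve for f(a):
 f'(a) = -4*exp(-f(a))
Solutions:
 f(a) = log(C1 - 4*a)


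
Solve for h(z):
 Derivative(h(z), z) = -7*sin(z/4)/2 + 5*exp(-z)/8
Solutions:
 h(z) = C1 + 14*cos(z/4) - 5*exp(-z)/8


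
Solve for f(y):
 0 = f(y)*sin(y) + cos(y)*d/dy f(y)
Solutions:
 f(y) = C1*cos(y)


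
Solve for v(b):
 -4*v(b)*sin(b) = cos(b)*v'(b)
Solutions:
 v(b) = C1*cos(b)^4


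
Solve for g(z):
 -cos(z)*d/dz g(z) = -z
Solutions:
 g(z) = C1 + Integral(z/cos(z), z)


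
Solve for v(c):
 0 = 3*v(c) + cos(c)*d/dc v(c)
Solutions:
 v(c) = C1*(sin(c) - 1)^(3/2)/(sin(c) + 1)^(3/2)


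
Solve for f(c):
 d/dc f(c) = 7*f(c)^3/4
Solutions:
 f(c) = -sqrt(2)*sqrt(-1/(C1 + 7*c))
 f(c) = sqrt(2)*sqrt(-1/(C1 + 7*c))


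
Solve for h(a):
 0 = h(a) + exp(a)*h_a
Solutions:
 h(a) = C1*exp(exp(-a))


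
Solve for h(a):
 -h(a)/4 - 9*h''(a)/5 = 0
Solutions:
 h(a) = C1*sin(sqrt(5)*a/6) + C2*cos(sqrt(5)*a/6)


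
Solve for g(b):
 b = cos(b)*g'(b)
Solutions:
 g(b) = C1 + Integral(b/cos(b), b)


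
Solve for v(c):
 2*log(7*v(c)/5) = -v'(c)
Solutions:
 -Integral(1/(-log(_y) - log(7) + log(5)), (_y, v(c)))/2 = C1 - c


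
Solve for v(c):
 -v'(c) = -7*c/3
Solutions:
 v(c) = C1 + 7*c^2/6


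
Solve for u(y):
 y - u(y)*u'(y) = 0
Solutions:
 u(y) = -sqrt(C1 + y^2)
 u(y) = sqrt(C1 + y^2)


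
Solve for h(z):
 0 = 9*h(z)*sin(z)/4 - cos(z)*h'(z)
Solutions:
 h(z) = C1/cos(z)^(9/4)


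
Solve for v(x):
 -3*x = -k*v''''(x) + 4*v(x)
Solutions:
 v(x) = C1*exp(-sqrt(2)*x*(1/k)^(1/4)) + C2*exp(sqrt(2)*x*(1/k)^(1/4)) + C3*exp(-sqrt(2)*I*x*(1/k)^(1/4)) + C4*exp(sqrt(2)*I*x*(1/k)^(1/4)) - 3*x/4


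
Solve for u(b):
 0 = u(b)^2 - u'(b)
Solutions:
 u(b) = -1/(C1 + b)


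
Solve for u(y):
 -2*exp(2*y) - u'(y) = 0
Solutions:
 u(y) = C1 - exp(2*y)


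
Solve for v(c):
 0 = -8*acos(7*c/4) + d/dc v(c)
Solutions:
 v(c) = C1 + 8*c*acos(7*c/4) - 8*sqrt(16 - 49*c^2)/7


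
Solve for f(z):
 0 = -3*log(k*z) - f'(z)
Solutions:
 f(z) = C1 - 3*z*log(k*z) + 3*z


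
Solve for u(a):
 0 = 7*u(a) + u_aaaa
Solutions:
 u(a) = (C1*sin(sqrt(2)*7^(1/4)*a/2) + C2*cos(sqrt(2)*7^(1/4)*a/2))*exp(-sqrt(2)*7^(1/4)*a/2) + (C3*sin(sqrt(2)*7^(1/4)*a/2) + C4*cos(sqrt(2)*7^(1/4)*a/2))*exp(sqrt(2)*7^(1/4)*a/2)


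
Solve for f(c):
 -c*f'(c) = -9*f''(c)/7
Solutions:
 f(c) = C1 + C2*erfi(sqrt(14)*c/6)


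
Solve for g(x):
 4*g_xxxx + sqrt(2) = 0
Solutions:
 g(x) = C1 + C2*x + C3*x^2 + C4*x^3 - sqrt(2)*x^4/96


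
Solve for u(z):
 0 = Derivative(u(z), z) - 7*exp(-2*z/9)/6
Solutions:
 u(z) = C1 - 21*exp(-2*z/9)/4


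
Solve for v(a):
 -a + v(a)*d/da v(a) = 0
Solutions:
 v(a) = -sqrt(C1 + a^2)
 v(a) = sqrt(C1 + a^2)


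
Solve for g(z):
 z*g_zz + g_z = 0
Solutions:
 g(z) = C1 + C2*log(z)


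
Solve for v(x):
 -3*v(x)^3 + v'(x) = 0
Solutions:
 v(x) = -sqrt(2)*sqrt(-1/(C1 + 3*x))/2
 v(x) = sqrt(2)*sqrt(-1/(C1 + 3*x))/2


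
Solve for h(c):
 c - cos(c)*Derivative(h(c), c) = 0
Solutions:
 h(c) = C1 + Integral(c/cos(c), c)


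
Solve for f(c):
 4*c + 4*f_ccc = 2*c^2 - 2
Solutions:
 f(c) = C1 + C2*c + C3*c^2 + c^5/120 - c^4/24 - c^3/12


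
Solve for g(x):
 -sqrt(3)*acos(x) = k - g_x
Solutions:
 g(x) = C1 + k*x + sqrt(3)*(x*acos(x) - sqrt(1 - x^2))


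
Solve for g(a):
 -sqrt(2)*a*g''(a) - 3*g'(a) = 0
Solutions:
 g(a) = C1 + C2*a^(1 - 3*sqrt(2)/2)


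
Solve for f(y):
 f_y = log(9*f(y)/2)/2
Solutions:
 2*Integral(1/(-log(_y) - 2*log(3) + log(2)), (_y, f(y))) = C1 - y


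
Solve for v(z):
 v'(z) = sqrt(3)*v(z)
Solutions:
 v(z) = C1*exp(sqrt(3)*z)


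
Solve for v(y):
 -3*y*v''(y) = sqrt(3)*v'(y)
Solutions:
 v(y) = C1 + C2*y^(1 - sqrt(3)/3)


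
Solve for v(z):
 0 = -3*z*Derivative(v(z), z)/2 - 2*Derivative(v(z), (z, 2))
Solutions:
 v(z) = C1 + C2*erf(sqrt(6)*z/4)


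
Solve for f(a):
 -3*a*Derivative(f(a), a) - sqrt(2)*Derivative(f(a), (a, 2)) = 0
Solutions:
 f(a) = C1 + C2*erf(2^(1/4)*sqrt(3)*a/2)


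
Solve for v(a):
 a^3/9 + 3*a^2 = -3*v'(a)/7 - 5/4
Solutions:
 v(a) = C1 - 7*a^4/108 - 7*a^3/3 - 35*a/12


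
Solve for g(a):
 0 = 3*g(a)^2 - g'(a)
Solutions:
 g(a) = -1/(C1 + 3*a)


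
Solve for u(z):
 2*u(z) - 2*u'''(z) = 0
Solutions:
 u(z) = C3*exp(z) + (C1*sin(sqrt(3)*z/2) + C2*cos(sqrt(3)*z/2))*exp(-z/2)
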